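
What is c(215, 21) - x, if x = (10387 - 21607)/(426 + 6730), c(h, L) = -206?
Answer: -365729/1789 ≈ -204.43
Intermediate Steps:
x = -2805/1789 (x = -11220/7156 = -11220*1/7156 = -2805/1789 ≈ -1.5679)
c(215, 21) - x = -206 - 1*(-2805/1789) = -206 + 2805/1789 = -365729/1789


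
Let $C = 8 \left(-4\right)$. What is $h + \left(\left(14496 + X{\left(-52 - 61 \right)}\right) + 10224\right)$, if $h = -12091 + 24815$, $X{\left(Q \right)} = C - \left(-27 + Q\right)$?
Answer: $37552$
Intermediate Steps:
$C = -32$
$X{\left(Q \right)} = -5 - Q$ ($X{\left(Q \right)} = -32 - \left(-27 + Q\right) = -5 - Q$)
$h = 12724$
$h + \left(\left(14496 + X{\left(-52 - 61 \right)}\right) + 10224\right) = 12724 + \left(\left(14496 - -108\right) + 10224\right) = 12724 + \left(\left(14496 + \left(-5 + 113\right)\right) + 10224\right) = 12724 + \left(\left(14496 + 108\right) + 10224\right) = 12724 + \left(14604 + 10224\right) = 12724 + 24828 = 37552$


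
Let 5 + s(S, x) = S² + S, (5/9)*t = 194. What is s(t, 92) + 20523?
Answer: 3570196/25 ≈ 1.4281e+5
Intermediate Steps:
t = 1746/5 (t = (9/5)*194 = 1746/5 ≈ 349.20)
s(S, x) = -5 + S + S² (s(S, x) = -5 + (S² + S) = -5 + (S + S²) = -5 + S + S²)
s(t, 92) + 20523 = (-5 + 1746/5 + (1746/5)²) + 20523 = (-5 + 1746/5 + 3048516/25) + 20523 = 3057121/25 + 20523 = 3570196/25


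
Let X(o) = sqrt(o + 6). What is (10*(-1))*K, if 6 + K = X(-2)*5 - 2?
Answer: -20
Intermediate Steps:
X(o) = sqrt(6 + o)
K = 2 (K = -6 + (sqrt(6 - 2)*5 - 2) = -6 + (sqrt(4)*5 - 2) = -6 + (2*5 - 2) = -6 + (10 - 2) = -6 + 8 = 2)
(10*(-1))*K = (10*(-1))*2 = -10*2 = -20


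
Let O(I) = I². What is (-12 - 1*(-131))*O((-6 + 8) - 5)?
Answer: 1071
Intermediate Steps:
(-12 - 1*(-131))*O((-6 + 8) - 5) = (-12 - 1*(-131))*((-6 + 8) - 5)² = (-12 + 131)*(2 - 5)² = 119*(-3)² = 119*9 = 1071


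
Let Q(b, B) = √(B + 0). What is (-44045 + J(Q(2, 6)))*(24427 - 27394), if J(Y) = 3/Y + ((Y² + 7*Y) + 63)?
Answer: 130476792 - 44505*√6/2 ≈ 1.3042e+8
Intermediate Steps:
Q(b, B) = √B
J(Y) = 63 + Y² + 3/Y + 7*Y (J(Y) = 3/Y + (63 + Y² + 7*Y) = 63 + Y² + 3/Y + 7*Y)
(-44045 + J(Q(2, 6)))*(24427 - 27394) = (-44045 + (63 + (√6)² + 3/(√6) + 7*√6))*(24427 - 27394) = (-44045 + (63 + 6 + 3*(√6/6) + 7*√6))*(-2967) = (-44045 + (63 + 6 + √6/2 + 7*√6))*(-2967) = (-44045 + (69 + 15*√6/2))*(-2967) = (-43976 + 15*√6/2)*(-2967) = 130476792 - 44505*√6/2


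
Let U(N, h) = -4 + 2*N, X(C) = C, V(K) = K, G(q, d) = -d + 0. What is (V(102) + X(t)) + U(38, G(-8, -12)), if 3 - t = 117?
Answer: 60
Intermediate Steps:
t = -114 (t = 3 - 1*117 = 3 - 117 = -114)
G(q, d) = -d
(V(102) + X(t)) + U(38, G(-8, -12)) = (102 - 114) + (-4 + 2*38) = -12 + (-4 + 76) = -12 + 72 = 60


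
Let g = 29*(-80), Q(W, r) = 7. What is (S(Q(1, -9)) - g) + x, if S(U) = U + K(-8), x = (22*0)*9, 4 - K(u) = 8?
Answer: 2323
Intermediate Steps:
K(u) = -4 (K(u) = 4 - 1*8 = 4 - 8 = -4)
x = 0 (x = 0*9 = 0)
g = -2320
S(U) = -4 + U (S(U) = U - 4 = -4 + U)
(S(Q(1, -9)) - g) + x = ((-4 + 7) - 1*(-2320)) + 0 = (3 + 2320) + 0 = 2323 + 0 = 2323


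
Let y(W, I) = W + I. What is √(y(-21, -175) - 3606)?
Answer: I*√3802 ≈ 61.66*I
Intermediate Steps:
y(W, I) = I + W
√(y(-21, -175) - 3606) = √((-175 - 21) - 3606) = √(-196 - 3606) = √(-3802) = I*√3802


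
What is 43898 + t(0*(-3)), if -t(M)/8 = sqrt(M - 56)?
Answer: 43898 - 16*I*sqrt(14) ≈ 43898.0 - 59.867*I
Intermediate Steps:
t(M) = -8*sqrt(-56 + M) (t(M) = -8*sqrt(M - 56) = -8*sqrt(-56 + M))
43898 + t(0*(-3)) = 43898 - 8*sqrt(-56 + 0*(-3)) = 43898 - 8*sqrt(-56 + 0) = 43898 - 16*I*sqrt(14)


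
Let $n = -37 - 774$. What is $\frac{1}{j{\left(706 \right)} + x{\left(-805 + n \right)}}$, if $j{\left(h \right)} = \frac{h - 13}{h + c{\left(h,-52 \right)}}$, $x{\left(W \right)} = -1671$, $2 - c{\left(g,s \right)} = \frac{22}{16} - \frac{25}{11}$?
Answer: $- \frac{62383}{104181009} \approx -0.00059879$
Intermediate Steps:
$n = -811$
$c{\left(g,s \right)} = \frac{255}{88}$ ($c{\left(g,s \right)} = 2 - \left(\frac{22}{16} - \frac{25}{11}\right) = 2 - \left(22 \cdot \frac{1}{16} - \frac{25}{11}\right) = 2 - \left(\frac{11}{8} - \frac{25}{11}\right) = 2 - - \frac{79}{88} = 2 + \frac{79}{88} = \frac{255}{88}$)
$j{\left(h \right)} = \frac{-13 + h}{\frac{255}{88} + h}$ ($j{\left(h \right)} = \frac{h - 13}{h + \frac{255}{88}} = \frac{-13 + h}{\frac{255}{88} + h}$)
$\frac{1}{j{\left(706 \right)} + x{\left(-805 + n \right)}} = \frac{1}{\frac{88 \left(-13 + 706\right)}{255 + 88 \cdot 706} - 1671} = \frac{1}{88 \frac{1}{255 + 62128} \cdot 693 - 1671} = \frac{1}{88 \cdot \frac{1}{62383} \cdot 693 - 1671} = \frac{1}{\frac{60984}{62383} - 1671} = \frac{1}{- \frac{104181009}{62383}} = - \frac{62383}{104181009}$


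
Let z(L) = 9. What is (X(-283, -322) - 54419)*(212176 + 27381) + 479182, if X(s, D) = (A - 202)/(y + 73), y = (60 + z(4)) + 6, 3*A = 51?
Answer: -52145090589/4 ≈ -1.3036e+10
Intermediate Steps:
A = 17 (A = (⅓)*51 = 17)
y = 75 (y = (60 + 9) + 6 = 69 + 6 = 75)
X(s, D) = -5/4 (X(s, D) = (17 - 202)/(75 + 73) = -185/148 = -185*1/148 = -5/4)
(X(-283, -322) - 54419)*(212176 + 27381) + 479182 = (-5/4 - 54419)*(212176 + 27381) + 479182 = -217681/4*239557 + 479182 = -52147007317/4 + 479182 = -52145090589/4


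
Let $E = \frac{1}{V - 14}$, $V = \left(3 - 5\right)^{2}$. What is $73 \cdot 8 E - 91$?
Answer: $- \frac{747}{5} \approx -149.4$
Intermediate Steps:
$V = 4$ ($V = \left(-2\right)^{2} = 4$)
$E = - \frac{1}{10}$ ($E = \frac{1}{4 - 14} = \frac{1}{-10} = - \frac{1}{10} \approx -0.1$)
$73 \cdot 8 E - 91 = 73 \cdot 8 \left(- \frac{1}{10}\right) - 91 = 73 \left(- \frac{4}{5}\right) - 91 = - \frac{292}{5} - 91 = - \frac{747}{5}$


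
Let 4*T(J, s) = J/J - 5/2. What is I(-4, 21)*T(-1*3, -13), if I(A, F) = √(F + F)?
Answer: -3*√42/8 ≈ -2.4303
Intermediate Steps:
T(J, s) = -3/8 (T(J, s) = (J/J - 5/2)/4 = (1 - 5*½)/4 = (1 - 5/2)/4 = (¼)*(-3/2) = -3/8)
I(A, F) = √2*√F (I(A, F) = √(2*F) = √2*√F)
I(-4, 21)*T(-1*3, -13) = (√2*√21)*(-3/8) = √42*(-3/8) = -3*√42/8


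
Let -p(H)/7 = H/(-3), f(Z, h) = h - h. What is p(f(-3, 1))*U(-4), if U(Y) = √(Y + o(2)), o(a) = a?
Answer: 0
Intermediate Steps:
f(Z, h) = 0
U(Y) = √(2 + Y) (U(Y) = √(Y + 2) = √(2 + Y))
p(H) = 7*H/3 (p(H) = -7*H/(-3) = -7*H*(-1)/3 = -(-7)*H/3 = 7*H/3)
p(f(-3, 1))*U(-4) = ((7/3)*0)*√(2 - 4) = 0*√(-2) = 0*(I*√2) = 0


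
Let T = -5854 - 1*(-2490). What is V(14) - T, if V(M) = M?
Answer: 3378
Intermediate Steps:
T = -3364 (T = -5854 + 2490 = -3364)
V(14) - T = 14 - 1*(-3364) = 14 + 3364 = 3378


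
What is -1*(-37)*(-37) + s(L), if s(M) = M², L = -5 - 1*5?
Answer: -1269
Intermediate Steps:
L = -10 (L = -5 - 5 = -10)
-1*(-37)*(-37) + s(L) = -1*(-37)*(-37) + (-10)² = 37*(-37) + 100 = -1369 + 100 = -1269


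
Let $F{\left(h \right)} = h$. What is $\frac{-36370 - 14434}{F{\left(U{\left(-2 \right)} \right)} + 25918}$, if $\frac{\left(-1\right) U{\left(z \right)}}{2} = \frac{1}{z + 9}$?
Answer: $- \frac{88907}{45356} \approx -1.9602$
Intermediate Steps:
$U{\left(z \right)} = - \frac{2}{9 + z}$ ($U{\left(z \right)} = - \frac{2}{z + 9} = - \frac{2}{9 + z}$)
$\frac{-36370 - 14434}{F{\left(U{\left(-2 \right)} \right)} + 25918} = \frac{-36370 - 14434}{- \frac{2}{9 - 2} + 25918} = - \frac{50804}{- \frac{2}{7} + 25918} = - \frac{50804}{\frac{181424}{7}} = \left(-50804\right) \frac{7}{181424} = - \frac{88907}{45356}$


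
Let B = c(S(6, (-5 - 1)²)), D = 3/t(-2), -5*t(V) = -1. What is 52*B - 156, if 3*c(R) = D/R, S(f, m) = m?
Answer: -1339/9 ≈ -148.78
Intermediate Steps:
t(V) = ⅕ (t(V) = -⅕*(-1) = ⅕)
D = 15 (D = 3/(⅕) = 3*5 = 15)
c(R) = 5/R (c(R) = (15/R)/3 = 5/R)
B = 5/36 (B = 5/((-5 - 1)²) = 5/((-6)²) = 5/36 ≈ 0.13889)
52*B - 156 = 52*(5/36) - 156 = 65/9 - 156 = -1339/9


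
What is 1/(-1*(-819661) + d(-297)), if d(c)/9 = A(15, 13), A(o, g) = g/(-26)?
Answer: 2/1639313 ≈ 1.2200e-6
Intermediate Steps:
A(o, g) = -g/26 (A(o, g) = g*(-1/26) = -g/26)
d(c) = -9/2 (d(c) = 9*(-1/26*13) = 9*(-½) = -9/2)
1/(-1*(-819661) + d(-297)) = 1/(-1*(-819661) - 9/2) = 1/(819661 - 9/2) = 1/(1639313/2) = 2/1639313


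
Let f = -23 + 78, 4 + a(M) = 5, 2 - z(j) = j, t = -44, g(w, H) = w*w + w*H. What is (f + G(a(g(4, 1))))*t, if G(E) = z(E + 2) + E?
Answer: -2420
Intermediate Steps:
g(w, H) = w² + H*w
z(j) = 2 - j
a(M) = 1 (a(M) = -4 + 5 = 1)
G(E) = 0 (G(E) = (2 - (E + 2)) + E = (2 - (2 + E)) + E = (2 + (-2 - E)) + E = -E + E = 0)
f = 55
(f + G(a(g(4, 1))))*t = (55 + 0)*(-44) = 55*(-44) = -2420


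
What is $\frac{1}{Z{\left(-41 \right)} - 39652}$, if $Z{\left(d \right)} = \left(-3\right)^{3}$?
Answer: $- \frac{1}{39679} \approx -2.5202 \cdot 10^{-5}$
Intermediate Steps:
$Z{\left(d \right)} = -27$
$\frac{1}{Z{\left(-41 \right)} - 39652} = \frac{1}{-27 - 39652} = \frac{1}{-39679} = - \frac{1}{39679}$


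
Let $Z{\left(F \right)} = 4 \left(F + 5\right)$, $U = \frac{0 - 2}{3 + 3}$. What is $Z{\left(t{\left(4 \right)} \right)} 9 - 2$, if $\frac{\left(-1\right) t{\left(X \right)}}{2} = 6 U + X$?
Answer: $34$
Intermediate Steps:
$U = - \frac{1}{3}$ ($U = - \frac{2}{6} = \left(-2\right) \frac{1}{6} = - \frac{1}{3} \approx -0.33333$)
$t{\left(X \right)} = 4 - 2 X$ ($t{\left(X \right)} = - 2 \left(6 \left(- \frac{1}{3}\right) + X\right) = - 2 \left(-2 + X\right) = 4 - 2 X$)
$Z{\left(F \right)} = 20 + 4 F$ ($Z{\left(F \right)} = 4 \left(5 + F\right) = 20 + 4 F$)
$Z{\left(t{\left(4 \right)} \right)} 9 - 2 = \left(20 + 4 \left(4 - 8\right)\right) 9 - 2 = \left(20 + 4 \left(-4\right)\right) 9 - 2 = \left(20 - 16\right) 9 - 2 = 4 \cdot 9 - 2 = 36 - 2 = 34$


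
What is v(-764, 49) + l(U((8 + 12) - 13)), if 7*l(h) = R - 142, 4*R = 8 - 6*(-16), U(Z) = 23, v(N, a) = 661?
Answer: 4511/7 ≈ 644.43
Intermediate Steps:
R = 26 (R = (8 - 6*(-16))/4 = (8 + 96)/4 = (¼)*104 = 26)
l(h) = -116/7 (l(h) = (26 - 142)/7 = (⅐)*(-116) = -116/7)
v(-764, 49) + l(U((8 + 12) - 13)) = 661 - 116/7 = 4511/7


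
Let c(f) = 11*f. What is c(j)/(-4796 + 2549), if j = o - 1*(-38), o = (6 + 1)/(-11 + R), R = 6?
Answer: -671/3745 ≈ -0.17917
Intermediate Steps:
o = -7/5 (o = (6 + 1)/(-11 + 6) = 7/(-5) = 7*(-1/5) = -7/5 ≈ -1.4000)
j = 183/5 (j = -7/5 - 1*(-38) = -7/5 + 38 = 183/5 ≈ 36.600)
c(j)/(-4796 + 2549) = (11*(183/5))/(-4796 + 2549) = (2013/5)/(-2247) = (2013/5)*(-1/2247) = -671/3745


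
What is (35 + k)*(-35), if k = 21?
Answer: -1960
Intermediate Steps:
(35 + k)*(-35) = (35 + 21)*(-35) = 56*(-35) = -1960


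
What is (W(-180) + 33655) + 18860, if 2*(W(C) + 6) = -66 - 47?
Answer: 104905/2 ≈ 52453.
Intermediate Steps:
W(C) = -125/2 (W(C) = -6 + (-66 - 47)/2 = -6 + (½)*(-113) = -6 - 113/2 = -125/2)
(W(-180) + 33655) + 18860 = (-125/2 + 33655) + 18860 = 67185/2 + 18860 = 104905/2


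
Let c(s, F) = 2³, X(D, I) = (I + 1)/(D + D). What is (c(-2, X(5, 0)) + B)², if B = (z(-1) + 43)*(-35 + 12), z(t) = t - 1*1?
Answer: 874225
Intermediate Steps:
z(t) = -1 + t (z(t) = t - 1 = -1 + t)
X(D, I) = (1 + I)/(2*D) (X(D, I) = (1 + I)/((2*D)) = (1 + I)*(1/(2*D)) = (1 + I)/(2*D))
c(s, F) = 8
B = -943 (B = ((-1 - 1) + 43)*(-35 + 12) = (-2 + 43)*(-23) = 41*(-23) = -943)
(c(-2, X(5, 0)) + B)² = (8 - 943)² = (-935)² = 874225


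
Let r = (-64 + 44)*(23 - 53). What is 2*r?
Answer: 1200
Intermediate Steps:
r = 600 (r = -20*(-30) = 600)
2*r = 2*600 = 1200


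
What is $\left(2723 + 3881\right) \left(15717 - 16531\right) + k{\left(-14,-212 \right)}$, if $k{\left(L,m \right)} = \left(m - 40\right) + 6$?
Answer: $-5375902$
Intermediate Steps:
$k{\left(L,m \right)} = -34 + m$ ($k{\left(L,m \right)} = \left(-40 + m\right) + 6 = -34 + m$)
$\left(2723 + 3881\right) \left(15717 - 16531\right) + k{\left(-14,-212 \right)} = \left(2723 + 3881\right) \left(15717 - 16531\right) - 246 = 6604 \left(-814\right) - 246 = -5375656 - 246 = -5375902$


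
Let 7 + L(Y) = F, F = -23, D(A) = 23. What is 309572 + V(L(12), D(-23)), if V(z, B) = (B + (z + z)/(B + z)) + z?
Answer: 2167015/7 ≈ 3.0957e+5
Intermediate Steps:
L(Y) = -30 (L(Y) = -7 - 23 = -30)
V(z, B) = B + z + 2*z/(B + z) (V(z, B) = (B + (2*z)/(B + z)) + z = (B + 2*z/(B + z)) + z = B + z + 2*z/(B + z))
309572 + V(L(12), D(-23)) = 309572 + (23² + (-30)² + 2*(-30) + 2*23*(-30))/(23 - 30) = 309572 + (529 + 900 - 60 - 1380)/(-7) = 309572 - ⅐*(-11) = 309572 + 11/7 = 2167015/7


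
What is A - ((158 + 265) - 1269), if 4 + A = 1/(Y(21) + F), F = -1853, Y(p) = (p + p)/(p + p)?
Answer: 1559383/1852 ≈ 842.00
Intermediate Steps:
Y(p) = 1 (Y(p) = (2*p)/((2*p)) = (2*p)*(1/(2*p)) = 1)
A = -7409/1852 (A = -4 + 1/(1 - 1853) = -4 + 1/(-1852) = -4 - 1/1852 = -7409/1852 ≈ -4.0005)
A - ((158 + 265) - 1269) = -7409/1852 - ((158 + 265) - 1269) = -7409/1852 - (423 - 1269) = -7409/1852 - 1*(-846) = -7409/1852 + 846 = 1559383/1852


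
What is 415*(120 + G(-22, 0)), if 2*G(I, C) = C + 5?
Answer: 101675/2 ≈ 50838.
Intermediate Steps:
G(I, C) = 5/2 + C/2 (G(I, C) = (C + 5)/2 = (5 + C)/2 = 5/2 + C/2)
415*(120 + G(-22, 0)) = 415*(120 + (5/2 + (1/2)*0)) = 415*(120 + (5/2 + 0)) = 415*(120 + 5/2) = 415*(245/2) = 101675/2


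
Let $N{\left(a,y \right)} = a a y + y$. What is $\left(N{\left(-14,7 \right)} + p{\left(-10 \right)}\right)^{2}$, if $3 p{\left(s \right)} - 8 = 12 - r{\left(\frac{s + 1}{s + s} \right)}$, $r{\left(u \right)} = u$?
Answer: $\frac{6910763161}{3600} \approx 1.9197 \cdot 10^{6}$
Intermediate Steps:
$N{\left(a,y \right)} = y + y a^{2}$ ($N{\left(a,y \right)} = a^{2} y + y = y a^{2} + y = y + y a^{2}$)
$p{\left(s \right)} = \frac{20}{3} - \frac{1 + s}{6 s}$ ($p{\left(s \right)} = \frac{8}{3} + \frac{12 - \frac{s + 1}{s + s}}{3} = \frac{8}{3} + \frac{12 - \frac{1 + s}{2 s}}{3} = \frac{8}{3} + \left(4 - \frac{1 + s}{6 s}\right) = \frac{20}{3} - \frac{1 + s}{6 s}$)
$\left(N{\left(-14,7 \right)} + p{\left(-10 \right)}\right)^{2} = \left(7 \left(1 + \left(-14\right)^{2}\right) + \frac{-1 + 39 \left(-10\right)}{6 \left(-10\right)}\right)^{2} = \left(7 \left(1 + 196\right) + \frac{1}{6} \left(- \frac{1}{10}\right) \left(-1 - 390\right)\right)^{2} = \left(7 \cdot 197 + \frac{1}{6} \left(- \frac{1}{10}\right) \left(-391\right)\right)^{2} = \left(1379 + \frac{391}{60}\right)^{2} = \left(\frac{83131}{60}\right)^{2} = \frac{6910763161}{3600}$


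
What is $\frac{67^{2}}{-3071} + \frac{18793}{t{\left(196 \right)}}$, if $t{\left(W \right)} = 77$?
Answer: $\frac{57367650}{236467} \approx 242.6$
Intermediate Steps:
$\frac{67^{2}}{-3071} + \frac{18793}{t{\left(196 \right)}} = \frac{67^{2}}{-3071} + \frac{18793}{77} = 4489 \left(- \frac{1}{3071}\right) + 18793 \cdot \frac{1}{77} = - \frac{4489}{3071} + \frac{18793}{77} = \frac{57367650}{236467}$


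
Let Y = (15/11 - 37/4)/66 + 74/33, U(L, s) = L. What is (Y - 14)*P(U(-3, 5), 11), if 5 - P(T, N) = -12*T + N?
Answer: 241437/484 ≈ 498.84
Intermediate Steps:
P(T, N) = 5 - N + 12*T (P(T, N) = 5 - (-12*T + N) = 5 - (N - 12*T) = 5 + (-N + 12*T) = 5 - N + 12*T)
Y = 2055/968 (Y = (15*(1/11) - 37*¼)*(1/66) + 74*(1/33) = (15/11 - 37/4)*(1/66) + 74/33 = -347/44*1/66 + 74/33 = -347/2904 + 74/33 = 2055/968 ≈ 2.1229)
(Y - 14)*P(U(-3, 5), 11) = (2055/968 - 14)*(5 - 1*11 + 12*(-3)) = -11497*(5 - 11 - 36)/968 = -11497/968*(-42) = 241437/484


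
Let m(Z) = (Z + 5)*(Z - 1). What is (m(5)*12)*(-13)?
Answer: -6240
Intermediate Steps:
m(Z) = (-1 + Z)*(5 + Z) (m(Z) = (5 + Z)*(-1 + Z) = (-1 + Z)*(5 + Z))
(m(5)*12)*(-13) = ((-5 + 5**2 + 4*5)*12)*(-13) = ((-5 + 25 + 20)*12)*(-13) = (40*12)*(-13) = 480*(-13) = -6240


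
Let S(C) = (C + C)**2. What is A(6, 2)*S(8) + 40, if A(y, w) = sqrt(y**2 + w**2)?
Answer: 40 + 512*sqrt(10) ≈ 1659.1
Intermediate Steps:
S(C) = 4*C**2 (S(C) = (2*C)**2 = 4*C**2)
A(y, w) = sqrt(w**2 + y**2)
A(6, 2)*S(8) + 40 = sqrt(2**2 + 6**2)*(4*8**2) + 40 = sqrt(4 + 36)*(4*64) + 40 = sqrt(40)*256 + 40 = (2*sqrt(10))*256 + 40 = 512*sqrt(10) + 40 = 40 + 512*sqrt(10)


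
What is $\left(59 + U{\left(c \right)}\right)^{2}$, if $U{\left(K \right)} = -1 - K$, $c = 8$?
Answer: $2500$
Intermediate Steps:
$\left(59 + U{\left(c \right)}\right)^{2} = \left(59 - 9\right)^{2} = 50^{2} = 2500$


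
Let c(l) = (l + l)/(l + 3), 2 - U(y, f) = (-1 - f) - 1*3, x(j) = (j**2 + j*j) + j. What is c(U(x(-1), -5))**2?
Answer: 1/4 ≈ 0.25000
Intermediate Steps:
x(j) = j + 2*j**2 (x(j) = (j**2 + j**2) + j = 2*j**2 + j = j + 2*j**2)
U(y, f) = 6 + f (U(y, f) = 2 - ((-1 - f) - 1*3) = 2 - ((-1 - f) - 3) = 2 - (-4 - f) = 2 + (4 + f) = 6 + f)
c(l) = 2*l/(3 + l) (c(l) = (2*l)/(3 + l) = 2*l/(3 + l))
c(U(x(-1), -5))**2 = (2*(6 - 5)/(3 + (6 - 5)))**2 = (2*1/(3 + 1))**2 = (2*1/4)**2 = (2*1*(1/4))**2 = (1/2)**2 = 1/4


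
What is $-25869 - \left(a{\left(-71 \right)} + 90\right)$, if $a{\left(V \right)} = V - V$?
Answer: $-25959$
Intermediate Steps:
$a{\left(V \right)} = 0$
$-25869 - \left(a{\left(-71 \right)} + 90\right) = -25869 - \left(0 + 90\right) = -25869 - 90 = -25959$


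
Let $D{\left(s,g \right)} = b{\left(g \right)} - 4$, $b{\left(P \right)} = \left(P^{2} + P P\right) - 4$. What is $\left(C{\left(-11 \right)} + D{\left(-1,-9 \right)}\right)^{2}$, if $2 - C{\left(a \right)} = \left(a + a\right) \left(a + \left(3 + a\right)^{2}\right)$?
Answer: $1747684$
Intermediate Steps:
$b{\left(P \right)} = -4 + 2 P^{2}$ ($b{\left(P \right)} = \left(P^{2} + P^{2}\right) - 4 = 2 P^{2} - 4 = -4 + 2 P^{2}$)
$D{\left(s,g \right)} = -8 + 2 g^{2}$ ($D{\left(s,g \right)} = \left(-4 + 2 g^{2}\right) - 4 = -8 + 2 g^{2}$)
$C{\left(a \right)} = 2 - 2 a \left(a + \left(3 + a\right)^{2}\right)$ ($C{\left(a \right)} = 2 - \left(a + a\right) \left(a + \left(3 + a\right)^{2}\right) = 2 - 2 a \left(a + \left(3 + a\right)^{2}\right)$)
$\left(C{\left(-11 \right)} + D{\left(-1,-9 \right)}\right)^{2} = \left(\left(2 - 2 \left(-11\right)^{2} - - 22 \left(3 - 11\right)^{2}\right) - \left(8 - 2 \left(-9\right)^{2}\right)\right)^{2} = \left(\left(2 - 242 - - 22 \left(-8\right)^{2}\right) + \left(-8 + 2 \cdot 81\right)\right)^{2} = \left(\left(2 - 242 - \left(-22\right) 64\right) + \left(-8 + 162\right)\right)^{2} = \left(\left(2 - 242 + 1408\right) + 154\right)^{2} = \left(1168 + 154\right)^{2} = 1322^{2} = 1747684$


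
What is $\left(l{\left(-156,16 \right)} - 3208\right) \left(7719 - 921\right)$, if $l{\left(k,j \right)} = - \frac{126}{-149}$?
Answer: $- \frac{3248533068}{149} \approx -2.1802 \cdot 10^{7}$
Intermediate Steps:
$l{\left(k,j \right)} = \frac{126}{149}$ ($l{\left(k,j \right)} = \left(-126\right) \left(- \frac{1}{149}\right) = \frac{126}{149}$)
$\left(l{\left(-156,16 \right)} - 3208\right) \left(7719 - 921\right) = \left(\frac{126}{149} - 3208\right) \left(7719 - 921\right) = \left(- \frac{477866}{149}\right) 6798 = - \frac{3248533068}{149}$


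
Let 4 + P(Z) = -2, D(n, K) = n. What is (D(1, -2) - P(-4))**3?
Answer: 343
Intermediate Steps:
P(Z) = -6 (P(Z) = -4 - 2 = -6)
(D(1, -2) - P(-4))**3 = (1 - 1*(-6))**3 = (1 + 6)**3 = 7**3 = 343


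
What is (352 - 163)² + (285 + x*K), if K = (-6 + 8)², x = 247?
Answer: 36994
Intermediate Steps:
K = 4 (K = 2² = 4)
(352 - 163)² + (285 + x*K) = (352 - 163)² + (285 + 247*4) = 189² + (285 + 988) = 35721 + 1273 = 36994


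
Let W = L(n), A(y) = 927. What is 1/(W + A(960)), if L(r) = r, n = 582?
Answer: 1/1509 ≈ 0.00066269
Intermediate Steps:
W = 582
1/(W + A(960)) = 1/(582 + 927) = 1/1509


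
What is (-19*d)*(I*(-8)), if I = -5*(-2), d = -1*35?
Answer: -53200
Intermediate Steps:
d = -35
I = 10
(-19*d)*(I*(-8)) = (-19*(-35))*(10*(-8)) = 665*(-80) = -53200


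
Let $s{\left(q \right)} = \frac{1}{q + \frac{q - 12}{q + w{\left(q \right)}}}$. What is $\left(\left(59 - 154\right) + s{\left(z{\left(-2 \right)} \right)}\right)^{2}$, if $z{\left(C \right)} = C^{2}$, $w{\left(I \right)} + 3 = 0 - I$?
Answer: $\frac{3598609}{400} \approx 8996.5$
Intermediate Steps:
$w{\left(I \right)} = -3 - I$ ($w{\left(I \right)} = -3 + \left(0 - I\right) = -3 - I$)
$s{\left(q \right)} = \frac{1}{4 + \frac{2 q}{3}}$ ($s{\left(q \right)} = \frac{1}{q + \frac{q - 12}{q - \left(3 + q\right)}} = \frac{1}{q + \frac{-12 + q}{-3}} = \frac{1}{q + \left(-12 + q\right) \left(- \frac{1}{3}\right)} = \frac{1}{q - \left(-4 + \frac{q}{3}\right)} = \frac{1}{4 + \frac{2 q}{3}}$)
$\left(\left(59 - 154\right) + s{\left(z{\left(-2 \right)} \right)}\right)^{2} = \left(\left(59 - 154\right) + \frac{3}{2 \left(6 + \left(-2\right)^{2}\right)}\right)^{2} = \left(\left(59 - 154\right) + \frac{3}{2 \left(6 + 4\right)}\right)^{2} = \left(-95 + \frac{3}{2 \cdot 10}\right)^{2} = \left(-95 + \frac{3}{2} \cdot \frac{1}{10}\right)^{2} = \left(-95 + \frac{3}{20}\right)^{2} = \left(- \frac{1897}{20}\right)^{2} = \frac{3598609}{400}$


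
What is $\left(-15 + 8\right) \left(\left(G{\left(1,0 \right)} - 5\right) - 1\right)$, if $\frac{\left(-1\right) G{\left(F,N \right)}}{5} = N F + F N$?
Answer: $42$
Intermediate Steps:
$G{\left(F,N \right)} = - 10 F N$ ($G{\left(F,N \right)} = - 5 \left(N F + F N\right) = - 5 \left(F N + F N\right) = - 5 \cdot 2 F N = - 10 F N$)
$\left(-15 + 8\right) \left(\left(G{\left(1,0 \right)} - 5\right) - 1\right) = \left(-15 + 8\right) \left(\left(\left(-10\right) 1 \cdot 0 - 5\right) - 1\right) = - 7 \left(\left(0 - 5\right) - 1\right) = - 7 \left(-5 - 1\right) = \left(-7\right) \left(-6\right) = 42$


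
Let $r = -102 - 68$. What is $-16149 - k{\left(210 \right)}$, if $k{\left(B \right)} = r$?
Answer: $-15979$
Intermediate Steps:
$r = -170$
$k{\left(B \right)} = -170$
$-16149 - k{\left(210 \right)} = -16149 - -170 = -16149 + 170 = -15979$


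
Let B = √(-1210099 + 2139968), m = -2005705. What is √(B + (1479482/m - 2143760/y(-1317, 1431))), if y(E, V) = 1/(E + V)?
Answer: √(-983139465855380240810 + 4022852547025*√929869)/2005705 ≈ 15633.0*I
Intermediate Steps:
B = √929869 ≈ 964.30
√(B + (1479482/m - 2143760/y(-1317, 1431))) = √(√929869 + (1479482/(-2005705) - 2143760/(1/(-1317 + 1431)))) = √(√929869 + (1479482*(-1/2005705) - 2143760/(1/114))) = √(√929869 + (-1479482/2005705 - 2143760/1/114)) = √(√929869 + (-1479482/2005705 - 2143760*114)) = √(√929869 + (-1479482/2005705 - 244388640)) = √(√929869 - 490171518670682/2005705) = √(-490171518670682/2005705 + √929869)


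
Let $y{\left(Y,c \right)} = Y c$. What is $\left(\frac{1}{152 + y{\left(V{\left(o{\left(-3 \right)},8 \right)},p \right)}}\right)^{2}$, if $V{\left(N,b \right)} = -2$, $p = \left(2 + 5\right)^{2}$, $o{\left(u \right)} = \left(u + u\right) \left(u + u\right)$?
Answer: $\frac{1}{2916} \approx 0.00034294$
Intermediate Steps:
$o{\left(u \right)} = 4 u^{2}$ ($o{\left(u \right)} = 2 u 2 u = 4 u^{2}$)
$p = 49$ ($p = 7^{2} = 49$)
$\left(\frac{1}{152 + y{\left(V{\left(o{\left(-3 \right)},8 \right)},p \right)}}\right)^{2} = \left(\frac{1}{152 - 98}\right)^{2} = \left(\frac{1}{54}\right)^{2} = \frac{1}{2916}$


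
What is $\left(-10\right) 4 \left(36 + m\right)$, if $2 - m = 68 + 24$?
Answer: $2160$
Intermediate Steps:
$m = -90$ ($m = 2 - \left(68 + 24\right) = 2 - 92 = -90$)
$\left(-10\right) 4 \left(36 + m\right) = \left(-10\right) 4 \left(36 - 90\right) = \left(-40\right) \left(-54\right) = 2160$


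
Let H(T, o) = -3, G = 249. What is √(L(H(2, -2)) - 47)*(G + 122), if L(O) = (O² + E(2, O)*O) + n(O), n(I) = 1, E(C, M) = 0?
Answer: 371*I*√37 ≈ 2256.7*I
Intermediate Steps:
L(O) = 1 + O² (L(O) = (O² + 0*O) + 1 = (O² + 0) + 1 = O² + 1 = 1 + O²)
√(L(H(2, -2)) - 47)*(G + 122) = √((1 + (-3)²) - 47)*(249 + 122) = √((1 + 9) - 47)*371 = √(10 - 47)*371 = √(-37)*371 = (I*√37)*371 = 371*I*√37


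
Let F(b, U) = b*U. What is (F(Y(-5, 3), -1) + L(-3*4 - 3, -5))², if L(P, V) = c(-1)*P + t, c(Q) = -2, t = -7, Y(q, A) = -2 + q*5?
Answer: 2500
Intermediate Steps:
Y(q, A) = -2 + 5*q
L(P, V) = -7 - 2*P (L(P, V) = -2*P - 7 = -7 - 2*P)
F(b, U) = U*b
(F(Y(-5, 3), -1) + L(-3*4 - 3, -5))² = (-(-2 + 5*(-5)) + (-7 - 2*(-3*4 - 3)))² = (-(-2 - 25) + (-7 - 2*(-12 - 3)))² = (-1*(-27) + (-7 - 2*(-15)))² = (27 + (-7 + 30))² = (27 + 23)² = 50² = 2500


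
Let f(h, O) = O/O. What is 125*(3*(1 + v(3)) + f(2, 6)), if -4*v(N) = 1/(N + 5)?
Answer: 15625/32 ≈ 488.28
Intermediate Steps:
v(N) = -1/(4*(5 + N)) (v(N) = -1/(4*(N + 5)) = -1/(4*(5 + N)))
f(h, O) = 1
125*(3*(1 + v(3)) + f(2, 6)) = 125*(3*(1 - 1/(20 + 4*3)) + 1) = 125*(3*(1 - 1/(20 + 12)) + 1) = 125*(3*(1 - 1/32) + 1) = 125*(3*(31/32) + 1) = 125*(93/32 + 1) = 125*(125/32) = 15625/32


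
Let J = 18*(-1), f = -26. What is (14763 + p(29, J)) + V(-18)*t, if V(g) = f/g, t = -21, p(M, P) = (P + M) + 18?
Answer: 44285/3 ≈ 14762.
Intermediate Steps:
J = -18
p(M, P) = 18 + M + P (p(M, P) = (M + P) + 18 = 18 + M + P)
V(g) = -26/g
(14763 + p(29, J)) + V(-18)*t = (14763 + (18 + 29 - 18)) - 26/(-18)*(-21) = (14763 + 29) - 26*(-1/18)*(-21) = 14792 + (13/9)*(-21) = 14792 - 91/3 = 44285/3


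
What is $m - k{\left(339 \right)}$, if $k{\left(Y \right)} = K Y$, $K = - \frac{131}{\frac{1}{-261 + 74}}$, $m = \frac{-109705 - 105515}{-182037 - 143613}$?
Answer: $- \frac{90145155791}{10855} \approx -8.3045 \cdot 10^{6}$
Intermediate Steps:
$m = \frac{7174}{10855}$ ($m = - \frac{215220}{-325650} = \left(-215220\right) \left(- \frac{1}{325650}\right) = \frac{7174}{10855} \approx 0.66089$)
$K = 24497$ ($K = - \frac{131}{\frac{1}{-187}} = - \frac{131}{- \frac{1}{187}} = \left(-131\right) \left(-187\right) = 24497$)
$k{\left(Y \right)} = 24497 Y$
$m - k{\left(339 \right)} = \frac{7174}{10855} - 24497 \cdot 339 = \frac{7174}{10855} - 8304483 = - \frac{90145155791}{10855}$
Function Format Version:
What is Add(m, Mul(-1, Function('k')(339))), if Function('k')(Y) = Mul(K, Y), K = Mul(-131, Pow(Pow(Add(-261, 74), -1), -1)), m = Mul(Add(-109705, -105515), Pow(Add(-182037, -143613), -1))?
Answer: Rational(-90145155791, 10855) ≈ -8.3045e+6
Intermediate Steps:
m = Rational(7174, 10855) (m = Mul(-215220, Pow(-325650, -1)) = Mul(-215220, Rational(-1, 325650)) = Rational(7174, 10855) ≈ 0.66089)
K = 24497 (K = Mul(-131, Pow(Pow(-187, -1), -1)) = Mul(-131, Pow(Rational(-1, 187), -1)) = Mul(-131, -187) = 24497)
Function('k')(Y) = Mul(24497, Y)
Add(m, Mul(-1, Function('k')(339))) = Add(Rational(7174, 10855), Mul(-1, Mul(24497, 339))) = Add(Rational(7174, 10855), Mul(-1, 8304483)) = Add(Rational(7174, 10855), -8304483) = Rational(-90145155791, 10855)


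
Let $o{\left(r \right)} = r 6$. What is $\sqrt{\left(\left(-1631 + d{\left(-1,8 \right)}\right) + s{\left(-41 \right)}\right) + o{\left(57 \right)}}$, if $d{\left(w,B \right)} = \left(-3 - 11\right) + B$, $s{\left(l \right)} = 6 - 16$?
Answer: $3 i \sqrt{145} \approx 36.125 i$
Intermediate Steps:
$o{\left(r \right)} = 6 r$
$s{\left(l \right)} = -10$
$d{\left(w,B \right)} = -14 + B$
$\sqrt{\left(\left(-1631 + d{\left(-1,8 \right)}\right) + s{\left(-41 \right)}\right) + o{\left(57 \right)}} = \sqrt{\left(\left(-1631 + \left(-14 + 8\right)\right) - 10\right) + 6 \cdot 57} = \sqrt{\left(\left(-1631 - 6\right) - 10\right) + 342} = \sqrt{\left(-1637 - 10\right) + 342} = \sqrt{-1647 + 342} = \sqrt{-1305} = 3 i \sqrt{145}$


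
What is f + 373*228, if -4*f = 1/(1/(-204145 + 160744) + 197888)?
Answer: 2921614192063911/34354148348 ≈ 85044.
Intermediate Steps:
f = -43401/34354148348 (f = -1/(4*(1/(-204145 + 160744) + 197888)) = -1/(4*(1/(-43401) + 197888)) = -1/(4*(-1/43401 + 197888)) = -1/(4*8588537087/43401) = -¼*43401/8588537087 = -43401/34354148348 ≈ -1.2633e-6)
f + 373*228 = -43401/34354148348 + 373*228 = -43401/34354148348 + 85044 = 2921614192063911/34354148348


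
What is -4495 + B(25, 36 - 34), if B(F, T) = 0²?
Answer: -4495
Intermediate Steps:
B(F, T) = 0
-4495 + B(25, 36 - 34) = -4495 + 0 = -4495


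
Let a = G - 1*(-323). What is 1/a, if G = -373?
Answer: -1/50 ≈ -0.020000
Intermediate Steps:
a = -50 (a = -373 - 1*(-323) = -373 + 323 = -50)
1/a = 1/(-50) = -1/50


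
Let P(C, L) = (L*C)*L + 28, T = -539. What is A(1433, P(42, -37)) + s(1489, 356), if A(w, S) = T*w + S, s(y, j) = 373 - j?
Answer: -714844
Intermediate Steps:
P(C, L) = 28 + C*L² (P(C, L) = (C*L)*L + 28 = C*L² + 28 = 28 + C*L²)
A(w, S) = S - 539*w (A(w, S) = -539*w + S = S - 539*w)
A(1433, P(42, -37)) + s(1489, 356) = ((28 + 42*(-37)²) - 539*1433) + (373 - 1*356) = ((28 + 42*1369) - 772387) + (373 - 356) = ((28 + 57498) - 772387) + 17 = (57526 - 772387) + 17 = -714861 + 17 = -714844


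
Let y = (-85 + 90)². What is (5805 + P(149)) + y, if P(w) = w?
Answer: 5979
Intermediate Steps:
y = 25 (y = 5² = 25)
(5805 + P(149)) + y = (5805 + 149) + 25 = 5954 + 25 = 5979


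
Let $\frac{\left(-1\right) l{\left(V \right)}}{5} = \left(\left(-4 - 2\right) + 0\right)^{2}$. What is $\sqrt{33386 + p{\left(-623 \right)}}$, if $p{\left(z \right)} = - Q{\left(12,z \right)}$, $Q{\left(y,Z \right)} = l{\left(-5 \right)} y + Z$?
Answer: $\sqrt{36169} \approx 190.18$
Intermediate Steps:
$l{\left(V \right)} = -180$ ($l{\left(V \right)} = - 5 \left(\left(-4 - 2\right) + 0\right)^{2} = - 5 \left(-6 + 0\right)^{2} = - 5 \left(-6\right)^{2} = \left(-5\right) 36 = -180$)
$Q{\left(y,Z \right)} = Z - 180 y$ ($Q{\left(y,Z \right)} = - 180 y + Z = Z - 180 y$)
$p{\left(z \right)} = 2160 - z$ ($p{\left(z \right)} = - (z - 2160) = - (-2160 + z) = 2160 - z$)
$\sqrt{33386 + p{\left(-623 \right)}} = \sqrt{33386 + \left(2160 - -623\right)} = \sqrt{33386 + \left(2160 + 623\right)} = \sqrt{33386 + 2783} = \sqrt{36169}$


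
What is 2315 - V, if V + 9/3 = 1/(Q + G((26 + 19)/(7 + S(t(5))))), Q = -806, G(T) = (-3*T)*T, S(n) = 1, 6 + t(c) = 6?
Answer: 133653626/57659 ≈ 2318.0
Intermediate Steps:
t(c) = 0 (t(c) = -6 + 6 = 0)
G(T) = -3*T²
V = -173041/57659 (V = -3 + 1/(-806 - 3*(26 + 19)²/(7 + 1)²) = -3 + 1/(-806 - 3*(45/8)²) = -3 + 1/(-806 - 3*2025/64) = -3 + 1/(-806 - 6075/64) = -3 + 1/(-57659/64) = -3 - 64/57659 = -173041/57659 ≈ -3.0011)
2315 - V = 2315 - 1*(-173041/57659) = 2315 + 173041/57659 = 133653626/57659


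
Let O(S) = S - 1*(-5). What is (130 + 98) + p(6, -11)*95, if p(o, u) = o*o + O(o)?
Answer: 4693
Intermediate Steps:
O(S) = 5 + S (O(S) = S + 5 = 5 + S)
p(o, u) = 5 + o + o² (p(o, u) = o*o + (5 + o) = o² + (5 + o) = 5 + o + o²)
(130 + 98) + p(6, -11)*95 = (130 + 98) + (5 + 6 + 6²)*95 = 228 + (5 + 6 + 36)*95 = 228 + 47*95 = 228 + 4465 = 4693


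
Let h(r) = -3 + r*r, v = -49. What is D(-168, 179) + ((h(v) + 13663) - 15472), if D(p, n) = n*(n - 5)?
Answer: 31735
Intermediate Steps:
D(p, n) = n*(-5 + n)
h(r) = -3 + r**2
D(-168, 179) + ((h(v) + 13663) - 15472) = 179*(-5 + 179) + (((-3 + (-49)**2) + 13663) - 15472) = 179*174 + (((-3 + 2401) + 13663) - 15472) = 31146 + ((2398 + 13663) - 15472) = 31146 + (16061 - 15472) = 31146 + 589 = 31735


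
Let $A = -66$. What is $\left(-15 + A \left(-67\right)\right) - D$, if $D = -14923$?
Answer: $19330$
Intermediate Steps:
$\left(-15 + A \left(-67\right)\right) - D = \left(-15 - -4422\right) - -14923 = \left(-15 + 4422\right) + 14923 = 4407 + 14923 = 19330$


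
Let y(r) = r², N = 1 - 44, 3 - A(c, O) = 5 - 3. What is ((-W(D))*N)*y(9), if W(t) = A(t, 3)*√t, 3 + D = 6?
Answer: 3483*√3 ≈ 6032.7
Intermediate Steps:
A(c, O) = 1 (A(c, O) = 3 - (5 - 3) = 3 - 1*2 = 3 - 2 = 1)
D = 3 (D = -3 + 6 = 3)
N = -43
W(t) = √t (W(t) = 1*√t = √t)
((-W(D))*N)*y(9) = (-√3*(-43))*9² = (43*√3)*81 = 3483*√3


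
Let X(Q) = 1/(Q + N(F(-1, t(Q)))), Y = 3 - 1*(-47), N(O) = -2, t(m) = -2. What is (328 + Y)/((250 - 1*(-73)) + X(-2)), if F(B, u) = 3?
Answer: 1512/1291 ≈ 1.1712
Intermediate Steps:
Y = 50 (Y = 3 + 47 = 50)
X(Q) = 1/(-2 + Q) (X(Q) = 1/(Q - 2) = 1/(-2 + Q))
(328 + Y)/((250 - 1*(-73)) + X(-2)) = (328 + 50)/((250 - 1*(-73)) + 1/(-2 - 2)) = 378/((250 + 73) + 1/(-4)) = 378/(323 - ¼) = 378/(1291/4) = 378*(4/1291) = 1512/1291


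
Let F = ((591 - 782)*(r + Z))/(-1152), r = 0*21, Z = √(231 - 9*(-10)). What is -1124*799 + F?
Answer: -898076 + 191*√321/1152 ≈ -8.9807e+5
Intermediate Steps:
Z = √321 (Z = √(231 + 90) = √321 ≈ 17.916)
r = 0
F = 191*√321/1152 (F = ((591 - 782)*(0 + √321))/(-1152) = -191*√321*(-1/1152) = 191*√321/1152 ≈ 2.9705)
-1124*799 + F = -1124*799 + 191*√321/1152 = -898076 + 191*√321/1152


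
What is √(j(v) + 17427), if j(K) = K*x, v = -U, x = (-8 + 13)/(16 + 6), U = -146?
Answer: √2112682/11 ≈ 132.14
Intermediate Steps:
x = 5/22 ≈ 0.22727
v = 146 (v = -1*(-146) = 146)
j(K) = 5*K/22 (j(K) = K*(5/22) = 5*K/22)
√(j(v) + 17427) = √((5/22)*146 + 17427) = √(365/11 + 17427) = √(192062/11) = √2112682/11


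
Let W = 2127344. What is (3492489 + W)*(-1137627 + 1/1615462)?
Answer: -10328090808879751609/1615462 ≈ -6.3933e+12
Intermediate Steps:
(3492489 + W)*(-1137627 + 1/1615462) = (3492489 + 2127344)*(-1137627 + 1/1615462) = 5619833*(-1137627 + 1/1615462) = 5619833*(-1837793188673/1615462) = -10328090808879751609/1615462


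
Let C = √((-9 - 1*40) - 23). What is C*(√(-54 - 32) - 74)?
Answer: 6*I*√2*(-74 + I*√86) ≈ -78.689 - 627.91*I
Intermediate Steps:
C = 6*I*√2 (C = √((-9 - 40) - 23) = √(-49 - 23) = √(-72) = 6*I*√2 ≈ 8.4853*I)
C*(√(-54 - 32) - 74) = (6*I*√2)*(√(-54 - 32) - 74) = (6*I*√2)*(√(-86) - 74) = (6*I*√2)*(I*√86 - 74) = (6*I*√2)*(-74 + I*√86) = 6*I*√2*(-74 + I*√86)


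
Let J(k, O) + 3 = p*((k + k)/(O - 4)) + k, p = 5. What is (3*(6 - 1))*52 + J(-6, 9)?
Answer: 759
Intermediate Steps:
J(k, O) = -3 + k + 10*k/(-4 + O) (J(k, O) = -3 + (5*((k + k)/(O - 4)) + k) = -3 + (5*((2*k)/(-4 + O)) + k) = -3 + (5*(2*k/(-4 + O)) + k) = -3 + (10*k/(-4 + O) + k) = -3 + (k + 10*k/(-4 + O)) = -3 + k + 10*k/(-4 + O))
(3*(6 - 1))*52 + J(-6, 9) = (3*(6 - 1))*52 + (12 - 3*9 + 6*(-6) + 9*(-6))/(-4 + 9) = (3*5)*52 + (12 - 27 - 36 - 54)/5 = 15*52 + (1/5)*(-105) = 780 - 21 = 759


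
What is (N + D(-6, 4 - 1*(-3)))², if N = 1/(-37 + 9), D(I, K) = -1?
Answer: 841/784 ≈ 1.0727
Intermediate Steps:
N = -1/28 (N = 1/(-28) = -1/28 ≈ -0.035714)
(N + D(-6, 4 - 1*(-3)))² = (-1/28 - 1)² = (-29/28)² = 841/784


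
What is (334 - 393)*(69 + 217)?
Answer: -16874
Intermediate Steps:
(334 - 393)*(69 + 217) = -59*286 = -16874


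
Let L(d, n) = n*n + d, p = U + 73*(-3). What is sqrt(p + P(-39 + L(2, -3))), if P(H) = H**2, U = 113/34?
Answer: 3*sqrt(72998)/34 ≈ 23.840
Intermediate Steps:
U = 113/34 (U = 113*(1/34) = 113/34 ≈ 3.3235)
p = -7333/34 (p = 113/34 + 73*(-3) = 113/34 - 219 = -7333/34 ≈ -215.68)
L(d, n) = d + n**2 (L(d, n) = n**2 + d = d + n**2)
sqrt(p + P(-39 + L(2, -3))) = sqrt(-7333/34 + (-39 + (2 + (-3)**2))**2) = sqrt(-7333/34 + (-39 + (2 + 9))**2) = sqrt(-7333/34 + (-39 + 11)**2) = sqrt(-7333/34 + (-28)**2) = sqrt(-7333/34 + 784) = sqrt(19323/34) = 3*sqrt(72998)/34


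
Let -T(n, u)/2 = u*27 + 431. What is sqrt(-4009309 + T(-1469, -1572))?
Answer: I*sqrt(3925283) ≈ 1981.2*I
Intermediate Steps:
T(n, u) = -862 - 54*u (T(n, u) = -2*(u*27 + 431) = -2*(27*u + 431) = -2*(431 + 27*u) = -862 - 54*u)
sqrt(-4009309 + T(-1469, -1572)) = sqrt(-4009309 + (-862 - 54*(-1572))) = sqrt(-4009309 + (-862 + 84888)) = sqrt(-4009309 + 84026) = sqrt(-3925283) = I*sqrt(3925283)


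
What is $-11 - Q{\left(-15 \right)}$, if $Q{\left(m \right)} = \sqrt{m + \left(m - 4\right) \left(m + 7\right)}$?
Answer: $-11 - \sqrt{137} \approx -22.705$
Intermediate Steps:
$Q{\left(m \right)} = \sqrt{m + \left(-4 + m\right) \left(7 + m\right)}$
$-11 - Q{\left(-15 \right)} = -11 - \sqrt{-28 + \left(-15\right)^{2} + 4 \left(-15\right)} = -11 - \sqrt{-28 + 225 - 60} = -11 - \sqrt{137}$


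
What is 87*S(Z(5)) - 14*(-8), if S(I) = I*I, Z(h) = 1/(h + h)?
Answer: 11287/100 ≈ 112.87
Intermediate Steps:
Z(h) = 1/(2*h)
S(I) = I**2
87*S(Z(5)) - 14*(-8) = 87*((1/2)/5)**2 - 14*(-8) = 87*((1/2)*(1/5))**2 + 112 = 87*(1/10)**2 + 112 = 87*(1/100) + 112 = 87/100 + 112 = 11287/100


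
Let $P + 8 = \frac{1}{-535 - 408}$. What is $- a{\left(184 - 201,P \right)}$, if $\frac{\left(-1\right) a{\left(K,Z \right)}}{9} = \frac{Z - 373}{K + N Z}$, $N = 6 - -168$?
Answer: $\frac{3233556}{1328861} \approx 2.4333$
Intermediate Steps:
$N = 174$ ($N = 6 + 168 = 174$)
$P = - \frac{7545}{943}$ ($P = -8 + \frac{1}{-535 - 408} = -8 + \frac{1}{-943} = -8 - \frac{1}{943} = - \frac{7545}{943} \approx -8.0011$)
$a{\left(K,Z \right)} = - \frac{9 \left(-373 + Z\right)}{K + 174 Z}$ ($a{\left(K,Z \right)} = - 9 \frac{Z - 373}{K + 174 Z} = - 9 \frac{-373 + Z}{K + 174 Z} = - \frac{9 \left(-373 + Z\right)}{K + 174 Z}$)
$- a{\left(184 - 201,P \right)} = - \frac{9 \left(373 - - \frac{7545}{943}\right)}{\left(184 - 201\right) + 174 \left(- \frac{7545}{943}\right)} = - \frac{9 \left(373 + \frac{7545}{943}\right)}{\left(184 - 201\right) - \frac{1312830}{943}} = - \frac{9 \cdot 359284}{\left(-17 - \frac{1312830}{943}\right) 943} = - \frac{9 \cdot 359284}{\left(- \frac{1328861}{943}\right) 943} = - \frac{9 \left(-943\right) 359284}{1328861 \cdot 943} = \left(-1\right) \left(- \frac{3233556}{1328861}\right) = \frac{3233556}{1328861}$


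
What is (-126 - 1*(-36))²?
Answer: 8100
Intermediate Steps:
(-126 - 1*(-36))² = (-126 + 36)² = (-90)² = 8100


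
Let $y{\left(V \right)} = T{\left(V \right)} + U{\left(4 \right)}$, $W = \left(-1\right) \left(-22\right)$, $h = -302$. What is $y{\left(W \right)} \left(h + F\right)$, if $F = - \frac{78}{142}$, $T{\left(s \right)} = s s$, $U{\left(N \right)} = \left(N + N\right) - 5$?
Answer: $- \frac{10461247}{71} \approx -1.4734 \cdot 10^{5}$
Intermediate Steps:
$U{\left(N \right)} = -5 + 2 N$ ($U{\left(N \right)} = 2 N - 5 = -5 + 2 N$)
$W = 22$
$T{\left(s \right)} = s^{2}$
$F = - \frac{39}{71}$ ($F = \left(-78\right) \frac{1}{142} = - \frac{39}{71} \approx -0.5493$)
$y{\left(V \right)} = 3 + V^{2}$ ($y{\left(V \right)} = V^{2} + \left(-5 + 2 \cdot 4\right) = V^{2} + \left(-5 + 8\right) = V^{2} + 3 = 3 + V^{2}$)
$y{\left(W \right)} \left(h + F\right) = \left(3 + 22^{2}\right) \left(-302 - \frac{39}{71}\right) = \left(3 + 484\right) \left(- \frac{21481}{71}\right) = 487 \left(- \frac{21481}{71}\right) = - \frac{10461247}{71}$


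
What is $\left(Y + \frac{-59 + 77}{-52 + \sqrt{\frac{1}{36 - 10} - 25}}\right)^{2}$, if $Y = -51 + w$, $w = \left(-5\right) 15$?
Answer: $\frac{324 \left(5110 \sqrt{16874} + 3432049 i\right)}{104 \sqrt{16874} + 69655 i} \approx 15963.0 + 8.3271 i$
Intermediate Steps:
$w = -75$
$Y = -126$ ($Y = -51 - 75 = -126$)
$\left(Y + \frac{-59 + 77}{-52 + \sqrt{\frac{1}{36 - 10} - 25}}\right)^{2} = \left(-126 + \frac{-59 + 77}{-52 + \sqrt{\frac{1}{36 - 10} - 25}}\right)^{2} = \left(-126 + \frac{18}{-52 + \sqrt{\frac{1}{26} - 25}}\right)^{2} = \left(-126 + \frac{18}{-52 + \sqrt{- \frac{649}{26}}}\right)^{2} = \left(-126 + \frac{18}{-52 + \frac{i \sqrt{16874}}{26}}\right)^{2}$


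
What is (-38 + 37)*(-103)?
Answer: 103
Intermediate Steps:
(-38 + 37)*(-103) = -1*(-103) = 103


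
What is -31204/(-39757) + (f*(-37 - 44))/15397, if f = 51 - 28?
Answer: 406380697/612138529 ≈ 0.66387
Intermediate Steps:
f = 23
-31204/(-39757) + (f*(-37 - 44))/15397 = -31204/(-39757) + (23*(-37 - 44))/15397 = -31204*(-1/39757) + (23*(-81))*(1/15397) = 31204/39757 - 1863*1/15397 = 31204/39757 - 1863/15397 = 406380697/612138529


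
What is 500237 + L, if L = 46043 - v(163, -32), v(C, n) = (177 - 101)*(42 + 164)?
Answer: 530624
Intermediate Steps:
v(C, n) = 15656 (v(C, n) = 76*206 = 15656)
L = 30387 (L = 46043 - 1*15656 = 46043 - 15656 = 30387)
500237 + L = 500237 + 30387 = 530624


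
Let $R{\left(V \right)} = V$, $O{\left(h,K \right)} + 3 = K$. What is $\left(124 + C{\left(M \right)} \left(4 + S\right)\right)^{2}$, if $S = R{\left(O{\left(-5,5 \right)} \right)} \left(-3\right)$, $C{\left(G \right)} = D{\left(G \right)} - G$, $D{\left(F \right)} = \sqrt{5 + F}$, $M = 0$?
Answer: $15396 - 496 \sqrt{5} \approx 14287.0$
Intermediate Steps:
$O{\left(h,K \right)} = -3 + K$
$C{\left(G \right)} = \sqrt{5 + G} - G$
$S = -6$ ($S = \left(-3 + 5\right) \left(-3\right) = 2 \left(-3\right) = -6$)
$\left(124 + C{\left(M \right)} \left(4 + S\right)\right)^{2} = \left(124 + \left(\sqrt{5 + 0} - 0\right) \left(4 - 6\right)\right)^{2} = \left(124 + \left(\sqrt{5} + 0\right) \left(-2\right)\right)^{2} = \left(124 + \sqrt{5} \left(-2\right)\right)^{2} = \left(124 - 2 \sqrt{5}\right)^{2}$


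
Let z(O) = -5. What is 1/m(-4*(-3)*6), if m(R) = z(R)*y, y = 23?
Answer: -1/115 ≈ -0.0086956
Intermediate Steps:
m(R) = -115 (m(R) = -5*23 = -115)
1/m(-4*(-3)*6) = 1/(-115) = -1/115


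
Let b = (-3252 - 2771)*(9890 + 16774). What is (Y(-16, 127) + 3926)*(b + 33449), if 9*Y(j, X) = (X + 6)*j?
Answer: -5331682306538/9 ≈ -5.9241e+11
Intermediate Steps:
b = -160597272 (b = -6023*26664 = -160597272)
Y(j, X) = j*(6 + X)/9 (Y(j, X) = ((X + 6)*j)/9 = ((6 + X)*j)/9 = (j*(6 + X))/9 = j*(6 + X)/9)
(Y(-16, 127) + 3926)*(b + 33449) = ((⅑)*(-16)*(6 + 127) + 3926)*(-160597272 + 33449) = ((⅑)*(-16)*133 + 3926)*(-160563823) = (-2128/9 + 3926)*(-160563823) = (33206/9)*(-160563823) = -5331682306538/9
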